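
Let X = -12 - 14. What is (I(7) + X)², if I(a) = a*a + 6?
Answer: 841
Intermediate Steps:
I(a) = 6 + a² (I(a) = a² + 6 = 6 + a²)
X = -26
(I(7) + X)² = ((6 + 7²) - 26)² = ((6 + 49) - 26)² = (55 - 26)² = 29² = 841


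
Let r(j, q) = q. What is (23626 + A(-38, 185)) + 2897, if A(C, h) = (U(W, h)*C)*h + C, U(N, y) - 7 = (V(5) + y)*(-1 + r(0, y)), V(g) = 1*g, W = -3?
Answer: -245791525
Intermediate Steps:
V(g) = g
U(N, y) = 7 + (-1 + y)*(5 + y) (U(N, y) = 7 + (5 + y)*(-1 + y) = 7 + (-1 + y)*(5 + y))
A(C, h) = C + C*h*(2 + h² + 4*h) (A(C, h) = ((2 + h² + 4*h)*C)*h + C = (C*(2 + h² + 4*h))*h + C = C*h*(2 + h² + 4*h) + C = C + C*h*(2 + h² + 4*h))
(23626 + A(-38, 185)) + 2897 = (23626 - 38*(1 + 185*(2 + 185² + 4*185))) + 2897 = (23626 - 38*(1 + 185*(2 + 34225 + 740))) + 2897 = (23626 - 38*(1 + 185*34967)) + 2897 = (23626 - 38*(1 + 6468895)) + 2897 = (23626 - 38*6468896) + 2897 = (23626 - 245818048) + 2897 = -245794422 + 2897 = -245791525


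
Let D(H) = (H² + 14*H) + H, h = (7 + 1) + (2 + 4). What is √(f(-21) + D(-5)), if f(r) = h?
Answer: 6*I ≈ 6.0*I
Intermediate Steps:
h = 14 (h = 8 + 6 = 14)
f(r) = 14
D(H) = H² + 15*H
√(f(-21) + D(-5)) = √(14 - 5*(15 - 5)) = √(14 - 5*10) = √(14 - 50) = √(-36) = 6*I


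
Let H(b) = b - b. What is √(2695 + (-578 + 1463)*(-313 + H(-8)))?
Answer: I*√274310 ≈ 523.75*I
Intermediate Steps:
H(b) = 0
√(2695 + (-578 + 1463)*(-313 + H(-8))) = √(2695 + (-578 + 1463)*(-313 + 0)) = √(2695 + 885*(-313)) = √(2695 - 277005) = √(-274310) = I*√274310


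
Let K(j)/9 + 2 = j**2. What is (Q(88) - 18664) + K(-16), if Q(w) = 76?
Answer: -16302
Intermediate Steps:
K(j) = -18 + 9*j**2
(Q(88) - 18664) + K(-16) = (76 - 18664) + (-18 + 9*(-16)**2) = -18588 + (-18 + 9*256) = -18588 + (-18 + 2304) = -18588 + 2286 = -16302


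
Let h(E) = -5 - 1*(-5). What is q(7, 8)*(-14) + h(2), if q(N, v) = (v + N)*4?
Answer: -840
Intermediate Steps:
q(N, v) = 4*N + 4*v (q(N, v) = (N + v)*4 = 4*N + 4*v)
h(E) = 0 (h(E) = -5 + 5 = 0)
q(7, 8)*(-14) + h(2) = (4*7 + 4*8)*(-14) + 0 = (28 + 32)*(-14) + 0 = 60*(-14) + 0 = -840 + 0 = -840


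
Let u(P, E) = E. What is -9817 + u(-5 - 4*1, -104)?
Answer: -9921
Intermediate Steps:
-9817 + u(-5 - 4*1, -104) = -9817 - 104 = -9921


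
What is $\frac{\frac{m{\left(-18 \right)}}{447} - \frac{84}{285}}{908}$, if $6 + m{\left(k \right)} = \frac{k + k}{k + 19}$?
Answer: $- \frac{2751}{6426370} \approx -0.00042808$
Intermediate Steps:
$m{\left(k \right)} = -6 + \frac{2 k}{19 + k}$ ($m{\left(k \right)} = -6 + \frac{k + k}{k + 19} = -6 + \frac{2 k}{19 + k}$)
$\frac{\frac{m{\left(-18 \right)}}{447} - \frac{84}{285}}{908} = \frac{\frac{2 \frac{1}{19 - 18} \left(-57 - -36\right)}{447} - \frac{84}{285}}{908} = \left(\frac{2 \left(-57 + 36\right)}{1} \cdot \frac{1}{447} - \frac{28}{95}\right) \frac{1}{908} = \left(2 \cdot 1 \left(-21\right) \frac{1}{447} - \frac{28}{95}\right) \frac{1}{908} = \left(\left(-42\right) \frac{1}{447} - \frac{28}{95}\right) \frac{1}{908} = \left(- \frac{14}{149} - \frac{28}{95}\right) \frac{1}{908} = \left(- \frac{5502}{14155}\right) \frac{1}{908} = - \frac{2751}{6426370}$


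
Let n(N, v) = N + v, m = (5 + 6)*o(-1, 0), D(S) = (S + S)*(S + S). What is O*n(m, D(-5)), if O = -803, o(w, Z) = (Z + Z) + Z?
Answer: -80300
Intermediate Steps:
o(w, Z) = 3*Z (o(w, Z) = 2*Z + Z = 3*Z)
D(S) = 4*S² (D(S) = (2*S)*(2*S) = 4*S²)
m = 0 (m = (5 + 6)*(3*0) = 11*0 = 0)
O*n(m, D(-5)) = -803*(0 + 4*(-5)²) = -803*(0 + 4*25) = -803*(0 + 100) = -803*100 = -80300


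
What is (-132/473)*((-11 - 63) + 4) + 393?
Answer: 17739/43 ≈ 412.53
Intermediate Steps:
(-132/473)*((-11 - 63) + 4) + 393 = (-132*1/473)*(-74 + 4) + 393 = -12/43*(-70) + 393 = 840/43 + 393 = 17739/43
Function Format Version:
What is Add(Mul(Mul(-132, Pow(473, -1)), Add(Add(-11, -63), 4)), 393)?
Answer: Rational(17739, 43) ≈ 412.53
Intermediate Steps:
Add(Mul(Mul(-132, Pow(473, -1)), Add(Add(-11, -63), 4)), 393) = Add(Mul(Mul(-132, Rational(1, 473)), Add(-74, 4)), 393) = Add(Mul(Rational(-12, 43), -70), 393) = Add(Rational(840, 43), 393) = Rational(17739, 43)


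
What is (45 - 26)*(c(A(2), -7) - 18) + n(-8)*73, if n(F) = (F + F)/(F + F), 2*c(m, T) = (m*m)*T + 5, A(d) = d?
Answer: -975/2 ≈ -487.50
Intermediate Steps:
c(m, T) = 5/2 + T*m²/2 (c(m, T) = ((m*m)*T + 5)/2 = (m²*T + 5)/2 = (T*m² + 5)/2 = (5 + T*m²)/2 = 5/2 + T*m²/2)
n(F) = 1 (n(F) = (2*F)/((2*F)) = (2*F)*(1/(2*F)) = 1)
(45 - 26)*(c(A(2), -7) - 18) + n(-8)*73 = (45 - 26)*((5/2 + (½)*(-7)*2²) - 18) + 1*73 = 19*((5/2 + (½)*(-7)*4) - 18) + 73 = 19*((5/2 - 14) - 18) + 73 = 19*(-23/2 - 18) + 73 = 19*(-59/2) + 73 = -1121/2 + 73 = -975/2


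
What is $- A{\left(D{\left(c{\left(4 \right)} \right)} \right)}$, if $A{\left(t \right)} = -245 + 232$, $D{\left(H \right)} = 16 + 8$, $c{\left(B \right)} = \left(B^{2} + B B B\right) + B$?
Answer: $13$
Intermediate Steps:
$c{\left(B \right)} = B + B^{2} + B^{3}$ ($c{\left(B \right)} = \left(B^{2} + B^{2} B\right) + B = \left(B^{2} + B^{3}\right) + B = B + B^{2} + B^{3}$)
$D{\left(H \right)} = 24$
$A{\left(t \right)} = -13$
$- A{\left(D{\left(c{\left(4 \right)} \right)} \right)} = \left(-1\right) \left(-13\right) = 13$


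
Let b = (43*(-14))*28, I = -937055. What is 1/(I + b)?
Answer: -1/953911 ≈ -1.0483e-6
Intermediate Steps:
b = -16856 (b = -602*28 = -16856)
1/(I + b) = 1/(-937055 - 16856) = 1/(-953911) = -1/953911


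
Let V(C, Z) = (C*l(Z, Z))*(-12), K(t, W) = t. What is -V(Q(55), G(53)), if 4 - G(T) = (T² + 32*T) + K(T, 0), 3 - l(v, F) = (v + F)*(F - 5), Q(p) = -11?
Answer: 5481084708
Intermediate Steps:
l(v, F) = 3 - (-5 + F)*(F + v) (l(v, F) = 3 - (v + F)*(F - 5) = 3 - (F + v)*(-5 + F) = 3 - (-5 + F)*(F + v))
G(T) = 4 - T² - 33*T (G(T) = 4 - ((T² + 32*T) + T) = 4 - (T² + 33*T) = 4 + (-T² - 33*T) = 4 - T² - 33*T)
V(C, Z) = -12*C*(3 - 2*Z² + 10*Z) (V(C, Z) = (C*(3 - Z² + 5*Z + 5*Z - Z*Z))*(-12) = (C*(3 - Z² + 5*Z + 5*Z - Z²))*(-12) = (C*(3 - 2*Z² + 10*Z))*(-12) = -12*C*(3 - 2*Z² + 10*Z))
-V(Q(55), G(53)) = -12*(-11)*(-3 - 10*(4 - 1*53² - 33*53) + 2*(4 - 1*53² - 33*53)²) = -12*(-11)*(-3 - 10*(4 - 1*2809 - 1749) + 2*(4 - 1*2809 - 1749)²) = -12*(-11)*(-3 - 10*(4 - 2809 - 1749) + 2*(4 - 2809 - 1749)²) = -12*(-11)*(-3 - 10*(-4554) + 2*(-4554)²) = -12*(-11)*(-3 + 45540 + 2*20738916) = -12*(-11)*(-3 + 45540 + 41477832) = -12*(-11)*41523369 = -1*(-5481084708) = 5481084708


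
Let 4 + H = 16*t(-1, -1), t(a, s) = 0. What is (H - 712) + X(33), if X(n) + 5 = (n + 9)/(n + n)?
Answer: -7924/11 ≈ -720.36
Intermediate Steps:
H = -4 (H = -4 + 16*0 = -4 + 0 = -4)
X(n) = -5 + (9 + n)/(2*n) (X(n) = -5 + (n + 9)/(n + n) = -5 + (9 + n)/((2*n)) = -5 + (9 + n)*(1/(2*n)) = -5 + (9 + n)/(2*n))
(H - 712) + X(33) = (-4 - 712) + (9/2)*(1 - 1*33)/33 = -716 + (9/2)*(1/33)*(1 - 33) = -716 + (9/2)*(1/33)*(-32) = -716 - 48/11 = -7924/11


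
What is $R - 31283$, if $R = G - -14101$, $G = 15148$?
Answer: $-2034$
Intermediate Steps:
$R = 29249$ ($R = 15148 - -14101 = 15148 + 14101 = 29249$)
$R - 31283 = 29249 - 31283 = -2034$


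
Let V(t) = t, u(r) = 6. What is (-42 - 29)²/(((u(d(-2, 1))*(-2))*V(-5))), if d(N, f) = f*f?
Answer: 5041/60 ≈ 84.017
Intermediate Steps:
d(N, f) = f²
(-42 - 29)²/(((u(d(-2, 1))*(-2))*V(-5))) = (-42 - 29)²/(((6*(-2))*(-5))) = (-71)²/((-12*(-5))) = 5041/60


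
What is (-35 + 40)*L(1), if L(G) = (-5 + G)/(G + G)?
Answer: -10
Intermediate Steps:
L(G) = (-5 + G)/(2*G) (L(G) = (-5 + G)/((2*G)) = (-5 + G)*(1/(2*G)) = (-5 + G)/(2*G))
(-35 + 40)*L(1) = (-35 + 40)*((½)*(-5 + 1)/1) = 5*((½)*1*(-4)) = 5*(-2) = -10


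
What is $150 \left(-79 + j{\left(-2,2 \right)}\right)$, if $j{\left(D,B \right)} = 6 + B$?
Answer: $-10650$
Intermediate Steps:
$150 \left(-79 + j{\left(-2,2 \right)}\right) = 150 \left(-79 + \left(6 + 2\right)\right) = 150 \left(-79 + 8\right) = 150 \left(-71\right) = -10650$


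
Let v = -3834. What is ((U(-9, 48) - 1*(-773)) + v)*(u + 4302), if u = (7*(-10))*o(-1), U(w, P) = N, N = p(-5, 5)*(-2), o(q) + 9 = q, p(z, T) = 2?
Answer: -15331130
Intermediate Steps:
o(q) = -9 + q
N = -4 (N = 2*(-2) = -4)
U(w, P) = -4
u = 700 (u = (7*(-10))*(-9 - 1) = -70*(-10) = 700)
((U(-9, 48) - 1*(-773)) + v)*(u + 4302) = ((-4 - 1*(-773)) - 3834)*(700 + 4302) = ((-4 + 773) - 3834)*5002 = (769 - 3834)*5002 = -3065*5002 = -15331130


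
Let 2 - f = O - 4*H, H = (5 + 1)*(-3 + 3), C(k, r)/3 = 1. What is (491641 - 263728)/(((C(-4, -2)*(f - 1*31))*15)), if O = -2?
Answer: -75971/405 ≈ -187.58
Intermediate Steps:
C(k, r) = 3 (C(k, r) = 3*1 = 3)
H = 0 (H = 6*0 = 0)
f = 4 (f = 2 - (-2 - 4*0) = 2 - (-2 + 0) = 2 - 1*(-2) = 2 + 2 = 4)
(491641 - 263728)/(((C(-4, -2)*(f - 1*31))*15)) = (491641 - 263728)/(((3*(4 - 1*31))*15)) = 227913/(((3*(4 - 31))*15)) = 227913/(((3*(-27))*15)) = 227913/((-81*15)) = 227913/(-1215) = 227913*(-1/1215) = -75971/405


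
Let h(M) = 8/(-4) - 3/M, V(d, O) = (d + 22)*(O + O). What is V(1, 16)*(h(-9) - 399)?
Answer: -884672/3 ≈ -2.9489e+5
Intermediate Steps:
V(d, O) = 2*O*(22 + d) (V(d, O) = (22 + d)*(2*O) = 2*O*(22 + d))
h(M) = -2 - 3/M (h(M) = 8*(-¼) - 3/M = -2 - 3/M)
V(1, 16)*(h(-9) - 399) = (2*16*(22 + 1))*((-2 - 3/(-9)) - 399) = (2*16*23)*((-2 - 3*(-⅑)) - 399) = 736*((-2 + ⅓) - 399) = 736*(-5/3 - 399) = 736*(-1202/3) = -884672/3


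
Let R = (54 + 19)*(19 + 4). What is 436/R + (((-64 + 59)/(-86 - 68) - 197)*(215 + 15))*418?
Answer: -222560194538/11753 ≈ -1.8936e+7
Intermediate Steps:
R = 1679 (R = 73*23 = 1679)
436/R + (((-64 + 59)/(-86 - 68) - 197)*(215 + 15))*418 = 436/1679 + (((-64 + 59)/(-86 - 68) - 197)*(215 + 15))*418 = 436*(1/1679) + ((-5/(-154) - 197)*230)*418 = 436/1679 + ((-5*(-1/154) - 197)*230)*418 = 436/1679 + ((5/154 - 197)*230)*418 = 436/1679 - 30333/154*230*418 = 436/1679 - 3488295/77*418 = 436/1679 - 132555210/7 = -222560194538/11753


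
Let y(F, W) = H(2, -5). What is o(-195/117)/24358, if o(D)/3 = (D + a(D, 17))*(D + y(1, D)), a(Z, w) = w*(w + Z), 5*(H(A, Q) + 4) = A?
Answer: -20461/121790 ≈ -0.16800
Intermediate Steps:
H(A, Q) = -4 + A/5
y(F, W) = -18/5 (y(F, W) = -4 + (⅕)*2 = -4 + ⅖ = -18/5)
a(Z, w) = w*(Z + w)
o(D) = 3*(289 + 18*D)*(-18/5 + D) (o(D) = 3*((D + 17*(D + 17))*(D - 18/5)) = 3*((D + 17*(17 + D))*(-18/5 + D)) = 3*((D + (289 + 17*D))*(-18/5 + D)) = 3*((289 + 18*D)*(-18/5 + D)) = 3*(289 + 18*D)*(-18/5 + D))
o(-195/117)/24358 = (-15606/5 + 54*(-195/117)² + 3363*(-195/117)/5)/24358 = (-15606/5 + 54*(-195*1/117)² + 3363*(-195*1/117)/5)*(1/24358) = (-15606/5 + 54*(-5/3)² + (3363/5)*(-5/3))*(1/24358) = (-15606/5 + 54*(25/9) - 1121)*(1/24358) = (-15606/5 + 150 - 1121)*(1/24358) = -20461/5*1/24358 = -20461/121790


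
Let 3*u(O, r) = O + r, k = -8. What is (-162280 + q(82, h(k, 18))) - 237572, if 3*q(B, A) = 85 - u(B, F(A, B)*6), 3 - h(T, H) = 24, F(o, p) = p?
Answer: -3598987/9 ≈ -3.9989e+5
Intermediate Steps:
h(T, H) = -21 (h(T, H) = 3 - 1*24 = 3 - 24 = -21)
u(O, r) = O/3 + r/3 (u(O, r) = (O + r)/3 = O/3 + r/3)
q(B, A) = 85/3 - 7*B/9 (q(B, A) = (85 - (B/3 + (B*6)/3))/3 = (85 - (B/3 + (6*B)/3))/3 = (85 - (B/3 + 2*B))/3 = (85 - 7*B/3)/3 = 85/3 - 7*B/9)
(-162280 + q(82, h(k, 18))) - 237572 = (-162280 + (85/3 - 7/9*82)) - 237572 = (-162280 + (85/3 - 574/9)) - 237572 = (-162280 - 319/9) - 237572 = -1460839/9 - 237572 = -3598987/9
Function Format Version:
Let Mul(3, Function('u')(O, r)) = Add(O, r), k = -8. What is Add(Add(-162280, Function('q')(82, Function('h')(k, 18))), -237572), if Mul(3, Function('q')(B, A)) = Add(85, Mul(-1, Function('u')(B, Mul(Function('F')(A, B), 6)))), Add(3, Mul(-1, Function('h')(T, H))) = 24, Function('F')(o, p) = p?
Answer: Rational(-3598987, 9) ≈ -3.9989e+5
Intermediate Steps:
Function('h')(T, H) = -21 (Function('h')(T, H) = Add(3, Mul(-1, 24)) = Add(3, -24) = -21)
Function('u')(O, r) = Add(Mul(Rational(1, 3), O), Mul(Rational(1, 3), r)) (Function('u')(O, r) = Mul(Rational(1, 3), Add(O, r)) = Add(Mul(Rational(1, 3), O), Mul(Rational(1, 3), r)))
Function('q')(B, A) = Add(Rational(85, 3), Mul(Rational(-7, 9), B)) (Function('q')(B, A) = Mul(Rational(1, 3), Add(85, Mul(-1, Add(Mul(Rational(1, 3), B), Mul(Rational(1, 3), Mul(B, 6)))))) = Mul(Rational(1, 3), Add(85, Mul(-1, Add(Mul(Rational(1, 3), B), Mul(Rational(1, 3), Mul(6, B)))))) = Mul(Rational(1, 3), Add(85, Mul(-1, Add(Mul(Rational(1, 3), B), Mul(2, B))))) = Mul(Rational(1, 3), Add(85, Mul(-1, Mul(Rational(7, 3), B)))) = Mul(Rational(1, 3), Add(85, Mul(Rational(-7, 3), B))) = Add(Rational(85, 3), Mul(Rational(-7, 9), B)))
Add(Add(-162280, Function('q')(82, Function('h')(k, 18))), -237572) = Add(Add(-162280, Add(Rational(85, 3), Mul(Rational(-7, 9), 82))), -237572) = Add(Add(-162280, Add(Rational(85, 3), Rational(-574, 9))), -237572) = Add(Add(-162280, Rational(-319, 9)), -237572) = Add(Rational(-1460839, 9), -237572) = Rational(-3598987, 9)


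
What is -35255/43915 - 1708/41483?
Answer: -307497997/364345189 ≈ -0.84397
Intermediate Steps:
-35255/43915 - 1708/41483 = -35255*1/43915 - 1708*1/41483 = -7051/8783 - 1708/41483 = -307497997/364345189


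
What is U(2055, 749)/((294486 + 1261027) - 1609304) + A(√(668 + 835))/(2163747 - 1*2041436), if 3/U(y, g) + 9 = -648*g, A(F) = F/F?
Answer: 8702806828/1064434045958787 ≈ 8.1760e-6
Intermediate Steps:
A(F) = 1
U(y, g) = 3/(-9 - 648*g)
U(2055, 749)/((294486 + 1261027) - 1609304) + A(√(668 + 835))/(2163747 - 1*2041436) = (-1/(3 + 216*749))/((294486 + 1261027) - 1609304) + 1/(2163747 - 1*2041436) = (-1/(3 + 161784))/(1555513 - 1609304) + 1/(2163747 - 2041436) = -1/161787/(-53791) + 1/122311 = -1*1/161787*(-1/53791) + 1*(1/122311) = -1/161787*(-1/53791) + 1/122311 = 1/8702684517 + 1/122311 = 8702806828/1064434045958787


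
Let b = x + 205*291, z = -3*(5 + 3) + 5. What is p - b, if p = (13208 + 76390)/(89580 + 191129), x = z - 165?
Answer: -16693955341/280709 ≈ -59471.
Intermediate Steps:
z = -19 (z = -3*8 + 5 = -24 + 5 = -19)
x = -184 (x = -19 - 165 = -184)
p = 89598/280709 ≈ 0.31918
b = 59471 (b = -184 + 205*291 = -184 + 59655 = 59471)
p - b = 89598/280709 - 1*59471 = 89598/280709 - 59471 = -16693955341/280709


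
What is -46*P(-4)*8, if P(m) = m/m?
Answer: -368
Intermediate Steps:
P(m) = 1
-46*P(-4)*8 = -46*1*8 = -46*8 = -368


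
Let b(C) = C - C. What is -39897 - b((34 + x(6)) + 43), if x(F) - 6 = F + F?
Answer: -39897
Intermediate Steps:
x(F) = 6 + 2*F (x(F) = 6 + (F + F) = 6 + 2*F)
b(C) = 0
-39897 - b((34 + x(6)) + 43) = -39897 - 1*0 = -39897 + 0 = -39897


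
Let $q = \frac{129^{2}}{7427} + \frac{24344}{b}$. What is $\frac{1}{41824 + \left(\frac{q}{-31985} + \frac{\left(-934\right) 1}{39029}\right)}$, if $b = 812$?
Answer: $\frac{7682050476497}{321293887551741717} \approx 2.391 \cdot 10^{-5}$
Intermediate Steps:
$q = \frac{991405}{30769}$ ($q = \frac{129^{2}}{7427} + \frac{24344}{812} = 16641 \cdot \frac{1}{7427} + 24344 \cdot \frac{1}{812} = \frac{16641}{7427} + \frac{6086}{203} = \frac{991405}{30769} \approx 32.221$)
$\frac{1}{41824 + \left(\frac{q}{-31985} + \frac{\left(-934\right) 1}{39029}\right)} = \frac{1}{41824 + \left(\frac{991405}{30769 \left(-31985\right)} + \frac{\left(-934\right) 1}{39029}\right)} = \frac{1}{41824 + \left(\frac{991405}{30769} \left(- \frac{1}{31985}\right) - \frac{934}{39029}\right)} = \frac{1}{41824 - \frac{191577268811}{7682050476497}} = \frac{1}{\frac{321293887551741717}{7682050476497}} = \frac{7682050476497}{321293887551741717}$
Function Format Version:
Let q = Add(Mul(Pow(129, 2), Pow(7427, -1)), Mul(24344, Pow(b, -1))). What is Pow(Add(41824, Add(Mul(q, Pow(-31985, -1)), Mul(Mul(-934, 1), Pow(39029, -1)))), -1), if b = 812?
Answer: Rational(7682050476497, 321293887551741717) ≈ 2.3910e-5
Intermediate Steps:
q = Rational(991405, 30769) (q = Add(Mul(Pow(129, 2), Pow(7427, -1)), Mul(24344, Pow(812, -1))) = Add(Mul(16641, Rational(1, 7427)), Mul(24344, Rational(1, 812))) = Add(Rational(16641, 7427), Rational(6086, 203)) = Rational(991405, 30769) ≈ 32.221)
Pow(Add(41824, Add(Mul(q, Pow(-31985, -1)), Mul(Mul(-934, 1), Pow(39029, -1)))), -1) = Pow(Add(41824, Add(Mul(Rational(991405, 30769), Pow(-31985, -1)), Mul(Mul(-934, 1), Pow(39029, -1)))), -1) = Pow(Add(41824, Add(Mul(Rational(991405, 30769), Rational(-1, 31985)), Mul(-934, Rational(1, 39029)))), -1) = Pow(Add(41824, Add(Rational(-198281, 196829293), Rational(-934, 39029))), -1) = Pow(Add(41824, Rational(-191577268811, 7682050476497)), -1) = Pow(Rational(321293887551741717, 7682050476497), -1) = Rational(7682050476497, 321293887551741717)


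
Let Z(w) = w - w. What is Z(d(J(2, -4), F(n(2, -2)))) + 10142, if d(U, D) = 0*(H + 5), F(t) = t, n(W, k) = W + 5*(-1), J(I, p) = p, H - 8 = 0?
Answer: 10142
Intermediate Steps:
H = 8 (H = 8 + 0 = 8)
n(W, k) = -5 + W (n(W, k) = W - 5 = -5 + W)
d(U, D) = 0 (d(U, D) = 0*(8 + 5) = 0*13 = 0)
Z(w) = 0
Z(d(J(2, -4), F(n(2, -2)))) + 10142 = 0 + 10142 = 10142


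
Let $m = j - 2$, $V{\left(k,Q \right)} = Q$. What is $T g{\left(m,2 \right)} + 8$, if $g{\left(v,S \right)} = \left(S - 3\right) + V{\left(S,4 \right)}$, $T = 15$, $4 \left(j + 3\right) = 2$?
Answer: $53$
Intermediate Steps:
$j = - \frac{5}{2}$ ($j = -3 + \frac{1}{4} \cdot 2 = -3 + \frac{1}{2} = - \frac{5}{2} \approx -2.5$)
$m = - \frac{9}{2}$ ($m = - \frac{5}{2} - 2 = - \frac{9}{2} \approx -4.5$)
$g{\left(v,S \right)} = 1 + S$ ($g{\left(v,S \right)} = \left(S - 3\right) + 4 = \left(-3 + S\right) + 4 = 1 + S$)
$T g{\left(m,2 \right)} + 8 = 15 \left(1 + 2\right) + 8 = 15 \cdot 3 + 8 = 45 + 8 = 53$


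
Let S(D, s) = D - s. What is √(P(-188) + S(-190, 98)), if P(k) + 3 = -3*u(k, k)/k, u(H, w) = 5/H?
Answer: 3*I*√1142791/188 ≈ 17.059*I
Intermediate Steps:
P(k) = -3 - 15/k² (P(k) = -3 - 3*5/k/k = -3 - 15/k²)
√(P(-188) + S(-190, 98)) = √((-3 - 15/(-188)²) + (-190 - 1*98)) = √((-3 - 15*1/35344) + (-190 - 98)) = √((-3 - 15/35344) - 288) = √(-106047/35344 - 288) = √(-10285119/35344) = 3*I*√1142791/188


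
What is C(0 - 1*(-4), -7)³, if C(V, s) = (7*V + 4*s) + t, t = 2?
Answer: 8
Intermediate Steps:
C(V, s) = 2 + 4*s + 7*V (C(V, s) = (7*V + 4*s) + 2 = (4*s + 7*V) + 2 = 2 + 4*s + 7*V)
C(0 - 1*(-4), -7)³ = (2 + 4*(-7) + 7*(0 - 1*(-4)))³ = (2 - 28 + 7*(0 + 4))³ = (2 - 28 + 7*4)³ = (2 - 28 + 28)³ = 2³ = 8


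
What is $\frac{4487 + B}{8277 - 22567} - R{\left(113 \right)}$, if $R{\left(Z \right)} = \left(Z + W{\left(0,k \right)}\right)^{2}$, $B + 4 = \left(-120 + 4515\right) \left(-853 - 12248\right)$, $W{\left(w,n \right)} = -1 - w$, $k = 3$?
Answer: $- \frac{60839674}{7145} \approx -8515.0$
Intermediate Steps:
$B = -57578899$ ($B = -4 + \left(-120 + 4515\right) \left(-853 - 12248\right) = -4 + 4395 \left(-13101\right) = -4 - 57578895 = -57578899$)
$R{\left(Z \right)} = \left(-1 + Z\right)^{2}$ ($R{\left(Z \right)} = \left(Z - 1\right)^{2} = \left(-1 + Z\right)^{2}$)
$\frac{4487 + B}{8277 - 22567} - R{\left(113 \right)} = \frac{4487 - 57578899}{8277 - 22567} - \left(-1 + 113\right)^{2} = - \frac{57574412}{-14290} - 112^{2} = \left(-57574412\right) \left(- \frac{1}{14290}\right) - 12544 = \frac{28787206}{7145} - 12544 = - \frac{60839674}{7145}$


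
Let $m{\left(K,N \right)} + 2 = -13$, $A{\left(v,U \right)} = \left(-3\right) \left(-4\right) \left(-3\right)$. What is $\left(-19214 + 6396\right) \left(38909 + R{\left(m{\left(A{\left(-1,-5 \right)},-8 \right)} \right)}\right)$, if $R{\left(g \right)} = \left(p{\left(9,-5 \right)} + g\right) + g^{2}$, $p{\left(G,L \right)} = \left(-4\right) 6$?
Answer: $-501119710$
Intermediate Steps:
$p{\left(G,L \right)} = -24$
$A{\left(v,U \right)} = -36$ ($A{\left(v,U \right)} = 12 \left(-3\right) = -36$)
$m{\left(K,N \right)} = -15$ ($m{\left(K,N \right)} = -2 - 13 = -15$)
$R{\left(g \right)} = -24 + g + g^{2}$ ($R{\left(g \right)} = \left(-24 + g\right) + g^{2} = -24 + g + g^{2}$)
$\left(-19214 + 6396\right) \left(38909 + R{\left(m{\left(A{\left(-1,-5 \right)},-8 \right)} \right)}\right) = \left(-19214 + 6396\right) \left(38909 - \left(39 - 225\right)\right) = - 12818 \left(38909 - -186\right) = - 12818 \left(38909 + 186\right) = \left(-12818\right) 39095 = -501119710$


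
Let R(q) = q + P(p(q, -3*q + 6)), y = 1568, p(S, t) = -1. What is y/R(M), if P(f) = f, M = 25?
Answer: 196/3 ≈ 65.333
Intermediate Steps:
R(q) = -1 + q (R(q) = q - 1 = -1 + q)
y/R(M) = 1568/(-1 + 25) = 1568/24 = 1568*(1/24) = 196/3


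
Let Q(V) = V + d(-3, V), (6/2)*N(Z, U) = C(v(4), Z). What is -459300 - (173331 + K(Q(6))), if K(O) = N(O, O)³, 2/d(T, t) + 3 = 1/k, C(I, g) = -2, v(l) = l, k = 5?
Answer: -17081029/27 ≈ -6.3263e+5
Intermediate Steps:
N(Z, U) = -⅔ (N(Z, U) = (⅓)*(-2) = -⅔)
d(T, t) = -5/7 (d(T, t) = 2/(-3 + 1/5) = 2/(-3 + 1*(⅕)) = 2/(-3 + ⅕) = 2/(-14/5) = 2*(-5/14) = -5/7)
Q(V) = -5/7 + V (Q(V) = V - 5/7 = -5/7 + V)
K(O) = -8/27 (K(O) = (-⅔)³ = -8/27)
-459300 - (173331 + K(Q(6))) = -459300 - (173331 - 8/27) = -459300 - 1*4679929/27 = -459300 - 4679929/27 = -17081029/27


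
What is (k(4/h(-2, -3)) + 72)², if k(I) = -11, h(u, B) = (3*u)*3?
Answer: 3721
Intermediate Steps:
h(u, B) = 9*u
(k(4/h(-2, -3)) + 72)² = (-11 + 72)² = 61² = 3721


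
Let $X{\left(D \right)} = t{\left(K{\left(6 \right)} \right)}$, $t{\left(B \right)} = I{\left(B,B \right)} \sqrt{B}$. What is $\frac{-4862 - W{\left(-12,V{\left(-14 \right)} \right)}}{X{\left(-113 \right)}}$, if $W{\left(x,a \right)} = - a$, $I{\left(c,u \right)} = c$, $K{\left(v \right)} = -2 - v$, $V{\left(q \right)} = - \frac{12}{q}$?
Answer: $- \frac{8507 i \sqrt{2}}{56} \approx - 214.83 i$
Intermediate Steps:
$t{\left(B \right)} = B^{\frac{3}{2}}$ ($t{\left(B \right)} = B \sqrt{B} = B^{\frac{3}{2}}$)
$X{\left(D \right)} = - 16 i \sqrt{2}$ ($X{\left(D \right)} = \left(-2 - 6\right)^{\frac{3}{2}} = \left(-8\right)^{\frac{3}{2}} = - 16 i \sqrt{2}$)
$\frac{-4862 - W{\left(-12,V{\left(-14 \right)} \right)}}{X{\left(-113 \right)}} = \frac{-4862 - - \frac{-12}{-14}}{\left(-16\right) i \sqrt{2}} = \left(-4862 - - \frac{\left(-12\right) \left(-1\right)}{14}\right) \frac{i \sqrt{2}}{32} = \left(-4862 - \left(-1\right) \frac{6}{7}\right) \frac{i \sqrt{2}}{32} = \left(-4862 - - \frac{6}{7}\right) \frac{i \sqrt{2}}{32} = \left(-4862 + \frac{6}{7}\right) \frac{i \sqrt{2}}{32} = - \frac{34028 \frac{i \sqrt{2}}{32}}{7} = - \frac{8507 i \sqrt{2}}{56}$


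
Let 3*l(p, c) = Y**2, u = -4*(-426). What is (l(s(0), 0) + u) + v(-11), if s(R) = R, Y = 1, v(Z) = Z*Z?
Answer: 5476/3 ≈ 1825.3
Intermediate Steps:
v(Z) = Z**2
u = 1704
l(p, c) = 1/3 (l(p, c) = (1/3)*1**2 = (1/3)*1 = 1/3)
(l(s(0), 0) + u) + v(-11) = (1/3 + 1704) + (-11)**2 = 5113/3 + 121 = 5476/3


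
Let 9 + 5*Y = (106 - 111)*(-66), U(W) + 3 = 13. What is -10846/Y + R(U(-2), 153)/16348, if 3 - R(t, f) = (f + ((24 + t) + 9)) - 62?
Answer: -886594091/5247708 ≈ -168.95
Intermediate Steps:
U(W) = 10 (U(W) = -3 + 13 = 10)
R(t, f) = 32 - f - t (R(t, f) = 3 - ((f + ((24 + t) + 9)) - 62) = 3 - ((f + (33 + t)) - 62) = 3 - ((33 + f + t) - 62) = 3 - (-29 + f + t) = 3 + (29 - f - t) = 32 - f - t)
Y = 321/5 (Y = -9/5 + ((106 - 111)*(-66))/5 = -9/5 + (-5*(-66))/5 = -9/5 + (1/5)*330 = -9/5 + 66 = 321/5 ≈ 64.200)
-10846/Y + R(U(-2), 153)/16348 = -10846/321/5 + (32 - 1*153 - 1*10)/16348 = -10846*5/321 + (32 - 153 - 10)*(1/16348) = -54230/321 - 131*1/16348 = -54230/321 - 131/16348 = -886594091/5247708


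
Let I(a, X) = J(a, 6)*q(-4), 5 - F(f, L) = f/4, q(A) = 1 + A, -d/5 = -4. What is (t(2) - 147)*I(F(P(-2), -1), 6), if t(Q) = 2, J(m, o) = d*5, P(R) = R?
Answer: 43500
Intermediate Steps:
d = 20 (d = -5*(-4) = 20)
F(f, L) = 5 - f/4
J(m, o) = 100 (J(m, o) = 20*5 = 100)
I(a, X) = -300 (I(a, X) = 100*(1 - 4) = 100*(-3) = -300)
(t(2) - 147)*I(F(P(-2), -1), 6) = (2 - 147)*(-300) = -145*(-300) = 43500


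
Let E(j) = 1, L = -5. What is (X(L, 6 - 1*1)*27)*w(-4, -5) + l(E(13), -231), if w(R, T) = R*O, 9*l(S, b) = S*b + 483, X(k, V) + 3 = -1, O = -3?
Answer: -1268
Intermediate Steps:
X(k, V) = -4 (X(k, V) = -3 - 1 = -4)
l(S, b) = 161/3 + S*b/9 (l(S, b) = (S*b + 483)/9 = (483 + S*b)/9 = 161/3 + S*b/9)
w(R, T) = -3*R (w(R, T) = R*(-3) = -3*R)
(X(L, 6 - 1*1)*27)*w(-4, -5) + l(E(13), -231) = (-4*27)*(-3*(-4)) + (161/3 + (⅑)*1*(-231)) = -108*12 + (161/3 - 77/3) = -1296 + 28 = -1268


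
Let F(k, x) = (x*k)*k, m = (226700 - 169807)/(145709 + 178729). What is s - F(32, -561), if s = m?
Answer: 186378008125/324438 ≈ 5.7446e+5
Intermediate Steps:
m = 56893/324438 ≈ 0.17536
F(k, x) = x*k**2 (F(k, x) = (k*x)*k = x*k**2)
s = 56893/324438 ≈ 0.17536
s - F(32, -561) = 56893/324438 - (-561)*32**2 = 56893/324438 - (-561)*1024 = 56893/324438 - 1*(-574464) = 56893/324438 + 574464 = 186378008125/324438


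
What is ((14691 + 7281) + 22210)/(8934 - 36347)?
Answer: -44182/27413 ≈ -1.6117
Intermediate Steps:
((14691 + 7281) + 22210)/(8934 - 36347) = (21972 + 22210)/(-27413) = 44182*(-1/27413) = -44182/27413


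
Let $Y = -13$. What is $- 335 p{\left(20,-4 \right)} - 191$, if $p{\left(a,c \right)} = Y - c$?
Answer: $2824$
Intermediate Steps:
$p{\left(a,c \right)} = -13 - c$
$- 335 p{\left(20,-4 \right)} - 191 = - 335 \left(-13 - -4\right) - 191 = - 335 \left(-13 + 4\right) - 191 = \left(-335\right) \left(-9\right) - 191 = 3015 - 191 = 2824$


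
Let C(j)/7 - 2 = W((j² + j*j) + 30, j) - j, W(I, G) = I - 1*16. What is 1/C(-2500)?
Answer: 1/87517612 ≈ 1.1426e-8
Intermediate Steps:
W(I, G) = -16 + I (W(I, G) = I - 16 = -16 + I)
C(j) = 112 - 7*j + 14*j² (C(j) = 14 + 7*((-16 + ((j² + j*j) + 30)) - j) = 14 + 7*((-16 + ((j² + j²) + 30)) - j) = 14 + 7*((-16 + (2*j² + 30)) - j) = 14 + 7*((-16 + (30 + 2*j²)) - j) = 14 + 7*((14 + 2*j²) - j) = 14 + 7*(14 - j + 2*j²) = 14 + (98 - 7*j + 14*j²) = 112 - 7*j + 14*j²)
1/C(-2500) = 1/(112 - 7*(-2500) + 14*(-2500)²) = 1/(112 + 17500 + 14*6250000) = 1/(112 + 17500 + 87500000) = 1/87517612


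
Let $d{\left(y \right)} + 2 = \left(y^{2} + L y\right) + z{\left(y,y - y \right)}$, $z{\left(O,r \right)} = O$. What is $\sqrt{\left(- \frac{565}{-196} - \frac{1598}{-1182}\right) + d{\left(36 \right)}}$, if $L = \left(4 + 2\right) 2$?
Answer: $\frac{\sqrt{120914788641}}{8274} \approx 42.027$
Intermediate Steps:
$L = 12$ ($L = 6 \cdot 2 = 12$)
$d{\left(y \right)} = -2 + y^{2} + 13 y$ ($d{\left(y \right)} = -2 + \left(\left(y^{2} + 12 y\right) + y\right) = -2 + \left(y^{2} + 13 y\right) = -2 + y^{2} + 13 y$)
$\sqrt{\left(- \frac{565}{-196} - \frac{1598}{-1182}\right) + d{\left(36 \right)}} = \sqrt{\left(- \frac{565}{-196} - \frac{1598}{-1182}\right) + \left(-2 + 36^{2} + 13 \cdot 36\right)} = \sqrt{\left(\left(-565\right) \left(- \frac{1}{196}\right) - - \frac{799}{591}\right) + \left(-2 + 1296 + 468\right)} = \sqrt{\left(\frac{565}{196} + \frac{799}{591}\right) + 1762} = \sqrt{\frac{490519}{115836} + 1762} = \sqrt{\frac{204593551}{115836}} = \frac{\sqrt{120914788641}}{8274}$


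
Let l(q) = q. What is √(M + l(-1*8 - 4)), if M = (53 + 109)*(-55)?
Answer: I*√8922 ≈ 94.456*I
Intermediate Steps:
M = -8910 (M = 162*(-55) = -8910)
√(M + l(-1*8 - 4)) = √(-8910 + (-1*8 - 4)) = √(-8910 + (-8 - 4)) = √(-8910 - 12) = √(-8922) = I*√8922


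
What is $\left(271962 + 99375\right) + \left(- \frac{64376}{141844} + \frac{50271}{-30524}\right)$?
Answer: $\frac{30918245309837}{83262428} \approx 3.7134 \cdot 10^{5}$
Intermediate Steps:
$\left(271962 + 99375\right) + \left(- \frac{64376}{141844} + \frac{50271}{-30524}\right) = 371337 + \left(\left(-64376\right) \frac{1}{141844} + 50271 \left(- \frac{1}{30524}\right)\right) = 371337 - \frac{174916399}{83262428} = \frac{30918245309837}{83262428}$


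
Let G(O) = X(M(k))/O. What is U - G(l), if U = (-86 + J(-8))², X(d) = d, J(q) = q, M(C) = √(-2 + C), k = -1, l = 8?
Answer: 8836 - I*√3/8 ≈ 8836.0 - 0.21651*I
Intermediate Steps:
U = 8836 (U = (-86 - 8)² = (-94)² = 8836)
G(O) = I*√3/O (G(O) = √(-2 - 1)/O = √(-3)/O = (I*√3)/O = I*√3/O)
U - G(l) = 8836 - I*√3/8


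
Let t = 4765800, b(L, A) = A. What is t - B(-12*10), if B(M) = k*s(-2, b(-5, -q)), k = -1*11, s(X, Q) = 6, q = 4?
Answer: 4765866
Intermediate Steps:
k = -11
B(M) = -66 (B(M) = -11*6 = -66)
t - B(-12*10) = 4765800 - 1*(-66) = 4765800 + 66 = 4765866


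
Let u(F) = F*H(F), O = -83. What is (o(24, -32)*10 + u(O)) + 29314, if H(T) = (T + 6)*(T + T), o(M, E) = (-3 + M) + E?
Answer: -1031702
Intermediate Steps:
o(M, E) = -3 + E + M
H(T) = 2*T*(6 + T) (H(T) = (6 + T)*(2*T) = 2*T*(6 + T))
u(F) = 2*F²*(6 + F) (u(F) = F*(2*F*(6 + F)) = 2*F²*(6 + F))
(o(24, -32)*10 + u(O)) + 29314 = ((-3 - 32 + 24)*10 + 2*(-83)²*(6 - 83)) + 29314 = (-11*10 + 2*6889*(-77)) + 29314 = (-110 - 1060906) + 29314 = -1061016 + 29314 = -1031702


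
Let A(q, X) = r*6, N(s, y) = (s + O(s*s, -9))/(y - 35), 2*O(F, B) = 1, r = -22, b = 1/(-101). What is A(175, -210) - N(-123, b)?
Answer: -958249/7072 ≈ -135.50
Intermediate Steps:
b = -1/101 ≈ -0.0099010
O(F, B) = ½ (O(F, B) = (½)*1 = ½)
N(s, y) = (½ + s)/(-35 + y) (N(s, y) = (s + ½)/(y - 35) = (½ + s)/(-35 + y))
A(q, X) = -132 (A(q, X) = -22*6 = -132)
A(175, -210) - N(-123, b) = -132 - (½ - 123)/(-35 - 1/101) = -132 - (-245)/((-3536/101)*2) = -132 - (-101)*(-245)/(3536*2) = -132 - 1*24745/7072 = -132 - 24745/7072 = -958249/7072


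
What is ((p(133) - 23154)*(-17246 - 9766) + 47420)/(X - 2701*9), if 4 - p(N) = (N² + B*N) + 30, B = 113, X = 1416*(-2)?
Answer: -1509964196/27141 ≈ -55634.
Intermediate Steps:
X = -2832
p(N) = -26 - N² - 113*N (p(N) = 4 - ((N² + 113*N) + 30) = 4 - (30 + N² + 113*N) = 4 + (-30 - N² - 113*N) = -26 - N² - 113*N)
((p(133) - 23154)*(-17246 - 9766) + 47420)/(X - 2701*9) = (((-26 - 1*133² - 113*133) - 23154)*(-17246 - 9766) + 47420)/(-2832 - 2701*9) = (((-26 - 1*17689 - 15029) - 23154)*(-27012) + 47420)/(-2832 - 24309) = (((-26 - 17689 - 15029) - 23154)*(-27012) + 47420)/(-27141) = ((-32744 - 23154)*(-27012) + 47420)*(-1/27141) = (-55898*(-27012) + 47420)*(-1/27141) = (1509916776 + 47420)*(-1/27141) = 1509964196*(-1/27141) = -1509964196/27141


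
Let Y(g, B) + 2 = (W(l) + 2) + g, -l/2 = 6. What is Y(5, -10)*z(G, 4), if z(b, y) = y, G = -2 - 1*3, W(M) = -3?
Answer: 8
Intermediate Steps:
l = -12 (l = -2*6 = -12)
G = -5 (G = -2 - 3 = -5)
Y(g, B) = -3 + g (Y(g, B) = -2 + ((-3 + 2) + g) = -2 + (-1 + g) = -3 + g)
Y(5, -10)*z(G, 4) = (-3 + 5)*4 = 2*4 = 8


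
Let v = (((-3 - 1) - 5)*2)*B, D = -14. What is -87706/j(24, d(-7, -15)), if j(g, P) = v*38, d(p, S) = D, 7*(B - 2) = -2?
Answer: 306971/4104 ≈ 74.798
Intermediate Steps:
B = 12/7 (B = 2 + (⅐)*(-2) = 2 - 2/7 = 12/7 ≈ 1.7143)
d(p, S) = -14
v = -216/7 (v = (((-3 - 1) - 5)*2)*(12/7) = ((-4 - 5)*2)*(12/7) = -9*2*(12/7) = -18*12/7 = -216/7 ≈ -30.857)
j(g, P) = -8208/7 (j(g, P) = -216/7*38 = -8208/7)
-87706/j(24, d(-7, -15)) = -87706/(-8208/7) = -87706*(-7/8208) = 306971/4104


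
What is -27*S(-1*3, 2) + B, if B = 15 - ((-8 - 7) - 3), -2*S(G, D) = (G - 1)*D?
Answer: -75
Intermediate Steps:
S(G, D) = -D*(-1 + G)/2 (S(G, D) = -(G - 1)*D/2 = -(-1 + G)*D/2 = -D*(-1 + G)/2)
B = 33 (B = 15 - (-15 - 3) = 15 - 1*(-18) = 15 + 18 = 33)
-27*S(-1*3, 2) + B = -27*2*(1 - (-1)*3)/2 + 33 = -27*2*(1 - 1*(-3))/2 + 33 = -27*2*(1 + 3)/2 + 33 = -27*2*4/2 + 33 = -27*4 + 33 = -108 + 33 = -75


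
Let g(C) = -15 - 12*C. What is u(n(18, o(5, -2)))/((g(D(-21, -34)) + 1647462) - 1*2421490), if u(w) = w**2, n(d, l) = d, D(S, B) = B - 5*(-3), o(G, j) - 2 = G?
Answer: -324/773815 ≈ -0.00041870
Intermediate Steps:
o(G, j) = 2 + G
D(S, B) = 15 + B (D(S, B) = B + 15 = 15 + B)
u(n(18, o(5, -2)))/((g(D(-21, -34)) + 1647462) - 1*2421490) = 18**2/(((-15 - 12*(15 - 34)) + 1647462) - 1*2421490) = 324/(((-15 - 12*(-19)) + 1647462) - 2421490) = 324/(((-15 + 228) + 1647462) - 2421490) = 324/((213 + 1647462) - 2421490) = 324/(1647675 - 2421490) = 324/(-773815) = 324*(-1/773815) = -324/773815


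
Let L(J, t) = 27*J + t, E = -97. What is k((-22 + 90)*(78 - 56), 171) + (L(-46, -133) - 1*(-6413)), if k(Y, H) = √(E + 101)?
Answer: 5040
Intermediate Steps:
L(J, t) = t + 27*J
k(Y, H) = 2 (k(Y, H) = √(-97 + 101) = √4 = 2)
k((-22 + 90)*(78 - 56), 171) + (L(-46, -133) - 1*(-6413)) = 2 + ((-133 + 27*(-46)) - 1*(-6413)) = 2 + ((-133 - 1242) + 6413) = 2 + (-1375 + 6413) = 2 + 5038 = 5040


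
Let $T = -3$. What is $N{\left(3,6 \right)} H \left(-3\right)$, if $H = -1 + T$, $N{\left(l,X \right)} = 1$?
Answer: $12$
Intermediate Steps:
$H = -4$ ($H = -1 - 3 = -4$)
$N{\left(3,6 \right)} H \left(-3\right) = 1 \left(-4\right) \left(-3\right) = \left(-4\right) \left(-3\right) = 12$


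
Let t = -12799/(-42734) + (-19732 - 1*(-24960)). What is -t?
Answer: -223426151/42734 ≈ -5228.3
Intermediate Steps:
t = 223426151/42734 (t = -12799*(-1/42734) + (-19732 + 24960) = 12799/42734 + 5228 = 223426151/42734 ≈ 5228.3)
-t = -1*223426151/42734 = -223426151/42734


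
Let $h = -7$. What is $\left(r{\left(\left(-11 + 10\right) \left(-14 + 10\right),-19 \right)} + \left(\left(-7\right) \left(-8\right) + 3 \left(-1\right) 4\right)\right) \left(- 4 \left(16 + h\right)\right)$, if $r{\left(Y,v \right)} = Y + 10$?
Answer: $-2088$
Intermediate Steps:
$r{\left(Y,v \right)} = 10 + Y$
$\left(r{\left(\left(-11 + 10\right) \left(-14 + 10\right),-19 \right)} + \left(\left(-7\right) \left(-8\right) + 3 \left(-1\right) 4\right)\right) \left(- 4 \left(16 + h\right)\right) = \left(\left(10 + \left(-11 + 10\right) \left(-14 + 10\right)\right) + \left(\left(-7\right) \left(-8\right) + 3 \left(-1\right) 4\right)\right) \left(- 4 \left(16 - 7\right)\right) = \left(\left(10 - -4\right) + \left(56 - 12\right)\right) \left(\left(-4\right) 9\right) = \left(\left(10 + 4\right) + \left(56 - 12\right)\right) \left(-36\right) = \left(14 + 44\right) \left(-36\right) = 58 \left(-36\right) = -2088$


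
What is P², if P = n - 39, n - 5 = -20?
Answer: 2916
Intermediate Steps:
n = -15 (n = 5 - 20 = -15)
P = -54 (P = -15 - 39 = -54)
P² = (-54)² = 2916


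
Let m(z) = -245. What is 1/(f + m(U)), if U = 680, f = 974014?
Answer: 1/973769 ≈ 1.0269e-6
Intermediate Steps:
1/(f + m(U)) = 1/(974014 - 245) = 1/973769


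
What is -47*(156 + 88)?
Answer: -11468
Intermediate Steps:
-47*(156 + 88) = -47*244 = -11468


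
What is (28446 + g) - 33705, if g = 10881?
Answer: 5622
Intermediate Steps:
(28446 + g) - 33705 = (28446 + 10881) - 33705 = 39327 - 33705 = 5622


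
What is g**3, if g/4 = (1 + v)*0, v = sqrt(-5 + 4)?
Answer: 0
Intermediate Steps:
v = I (v = sqrt(-1) = I ≈ 1.0*I)
g = 0 (g = 4*((1 + I)*0) = 4*0 = 0)
g**3 = 0**3 = 0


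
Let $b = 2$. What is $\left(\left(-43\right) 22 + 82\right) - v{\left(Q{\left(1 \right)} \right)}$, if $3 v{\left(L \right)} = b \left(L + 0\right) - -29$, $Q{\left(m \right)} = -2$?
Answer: $- \frac{2617}{3} \approx -872.33$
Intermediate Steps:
$v{\left(L \right)} = \frac{29}{3} + \frac{2 L}{3}$ ($v{\left(L \right)} = \frac{2 \left(L + 0\right) - -29}{3} = \frac{2 L + 29}{3} = \frac{29 + 2 L}{3} = \frac{29}{3} + \frac{2 L}{3}$)
$\left(\left(-43\right) 22 + 82\right) - v{\left(Q{\left(1 \right)} \right)} = \left(\left(-43\right) 22 + 82\right) - \left(\frac{29}{3} + \frac{2}{3} \left(-2\right)\right) = \left(-946 + 82\right) - \left(\frac{29}{3} - \frac{4}{3}\right) = -864 - \frac{25}{3} = - \frac{2617}{3}$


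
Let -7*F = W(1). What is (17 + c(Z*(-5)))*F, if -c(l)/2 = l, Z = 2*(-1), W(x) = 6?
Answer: 18/7 ≈ 2.5714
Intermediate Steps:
Z = -2
c(l) = -2*l
F = -6/7 (F = -⅐*6 = -6/7 ≈ -0.85714)
(17 + c(Z*(-5)))*F = (17 - (-4)*(-5))*(-6/7) = (17 - 2*10)*(-6/7) = (17 - 20)*(-6/7) = -3*(-6/7) = 18/7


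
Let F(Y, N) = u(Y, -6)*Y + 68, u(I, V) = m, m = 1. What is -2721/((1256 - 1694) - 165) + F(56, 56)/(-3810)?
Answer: 190597/42545 ≈ 4.4799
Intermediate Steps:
u(I, V) = 1
F(Y, N) = 68 + Y (F(Y, N) = 1*Y + 68 = Y + 68 = 68 + Y)
-2721/((1256 - 1694) - 165) + F(56, 56)/(-3810) = -2721/((1256 - 1694) - 165) + (68 + 56)/(-3810) = -2721/(-438 - 165) + 124*(-1/3810) = -2721/(-603) - 62/1905 = -2721*(-1/603) - 62/1905 = 907/201 - 62/1905 = 190597/42545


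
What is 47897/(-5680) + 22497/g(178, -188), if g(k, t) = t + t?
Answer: -18224029/266960 ≈ -68.265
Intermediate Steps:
g(k, t) = 2*t
47897/(-5680) + 22497/g(178, -188) = 47897/(-5680) + 22497/((2*(-188))) = 47897*(-1/5680) + 22497/(-376) = -47897/5680 + 22497*(-1/376) = -47897/5680 - 22497/376 = -18224029/266960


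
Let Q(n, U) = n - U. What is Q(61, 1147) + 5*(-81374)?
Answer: -407956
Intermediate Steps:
Q(61, 1147) + 5*(-81374) = (61 - 1*1147) + 5*(-81374) = (61 - 1147) - 406870 = -1086 - 406870 = -407956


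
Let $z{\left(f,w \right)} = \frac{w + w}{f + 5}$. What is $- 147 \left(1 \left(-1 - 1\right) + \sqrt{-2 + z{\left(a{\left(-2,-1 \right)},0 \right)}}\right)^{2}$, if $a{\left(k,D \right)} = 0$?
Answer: $-294 + 588 i \sqrt{2} \approx -294.0 + 831.56 i$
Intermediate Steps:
$z{\left(f,w \right)} = \frac{2 w}{5 + f}$
$- 147 \left(1 \left(-1 - 1\right) + \sqrt{-2 + z{\left(a{\left(-2,-1 \right)},0 \right)}}\right)^{2} = - 147 \left(1 \left(-1 - 1\right) + \sqrt{-2 + 2 \cdot 0 \frac{1}{5 + 0}}\right)^{2} = - 147 \left(1 \left(-2\right) + \sqrt{-2 + 2 \cdot 0 \cdot \frac{1}{5}}\right)^{2} = - 147 \left(-2 + \sqrt{-2 + 2 \cdot 0 \cdot \frac{1}{5}}\right)^{2} = - 147 \left(-2 + \sqrt{-2 + 0}\right)^{2} = - 147 \left(-2 + \sqrt{-2}\right)^{2} = - 147 \left(-2 + i \sqrt{2}\right)^{2}$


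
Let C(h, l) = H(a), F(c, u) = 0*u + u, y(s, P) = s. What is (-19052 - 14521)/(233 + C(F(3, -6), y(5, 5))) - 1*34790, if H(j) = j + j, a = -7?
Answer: -2550861/73 ≈ -34943.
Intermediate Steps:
F(c, u) = u (F(c, u) = 0 + u = u)
H(j) = 2*j
C(h, l) = -14 (C(h, l) = 2*(-7) = -14)
(-19052 - 14521)/(233 + C(F(3, -6), y(5, 5))) - 1*34790 = (-19052 - 14521)/(233 - 14) - 1*34790 = -33573/219 - 34790 = -33573*1/219 - 34790 = -11191/73 - 34790 = -2550861/73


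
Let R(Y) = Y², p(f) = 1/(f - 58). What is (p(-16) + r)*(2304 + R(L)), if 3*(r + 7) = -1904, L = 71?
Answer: -1046317285/222 ≈ -4.7131e+6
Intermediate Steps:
p(f) = 1/(-58 + f)
r = -1925/3 (r = -7 + (⅓)*(-1904) = -7 - 1904/3 = -1925/3 ≈ -641.67)
(p(-16) + r)*(2304 + R(L)) = (1/(-58 - 16) - 1925/3)*(2304 + 71²) = (1/(-74) - 1925/3)*(2304 + 5041) = (-1/74 - 1925/3)*7345 = -142453/222*7345 = -1046317285/222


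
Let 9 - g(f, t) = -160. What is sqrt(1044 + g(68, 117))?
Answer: sqrt(1213) ≈ 34.828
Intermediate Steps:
g(f, t) = 169 (g(f, t) = 9 - 1*(-160) = 9 + 160 = 169)
sqrt(1044 + g(68, 117)) = sqrt(1044 + 169) = sqrt(1213)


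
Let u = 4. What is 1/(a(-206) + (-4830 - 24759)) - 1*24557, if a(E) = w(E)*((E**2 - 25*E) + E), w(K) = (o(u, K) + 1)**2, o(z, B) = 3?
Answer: -17889553486/728491 ≈ -24557.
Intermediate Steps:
w(K) = 16 (w(K) = (3 + 1)**2 = 4**2 = 16)
a(E) = -384*E + 16*E**2 (a(E) = 16*((E**2 - 25*E) + E) = 16*(E**2 - 24*E) = -384*E + 16*E**2)
1/(a(-206) + (-4830 - 24759)) - 1*24557 = 1/(16*(-206)*(-24 - 206) + (-4830 - 24759)) - 1*24557 = 1/(16*(-206)*(-230) - 29589) - 24557 = 1/(758080 - 29589) - 24557 = 1/728491 - 24557 = -17889553486/728491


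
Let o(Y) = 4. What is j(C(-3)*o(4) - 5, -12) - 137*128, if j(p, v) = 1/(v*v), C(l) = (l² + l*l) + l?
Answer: -2525183/144 ≈ -17536.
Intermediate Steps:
C(l) = l + 2*l² (C(l) = (l² + l²) + l = 2*l² + l = l + 2*l²)
j(p, v) = v⁻² (j(p, v) = 1/(v²) = v⁻²)
j(C(-3)*o(4) - 5, -12) - 137*128 = (-12)⁻² - 137*128 = 1/144 - 17536 = -2525183/144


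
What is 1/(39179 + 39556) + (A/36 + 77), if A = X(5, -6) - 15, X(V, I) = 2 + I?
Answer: 72252497/944820 ≈ 76.472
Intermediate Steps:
A = -19 (A = (2 - 6) - 15 = -4 - 15 = -19)
1/(39179 + 39556) + (A/36 + 77) = 1/(39179 + 39556) + (-19/36 + 77) = 1/78735 + (-19*1/36 + 77) = 1/78735 + (-19/36 + 77) = 1/78735 + 2753/36 = 72252497/944820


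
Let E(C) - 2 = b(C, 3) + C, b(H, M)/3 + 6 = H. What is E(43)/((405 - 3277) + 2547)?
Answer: -12/25 ≈ -0.48000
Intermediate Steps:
b(H, M) = -18 + 3*H
E(C) = -16 + 4*C (E(C) = 2 + ((-18 + 3*C) + C) = 2 + (-18 + 4*C) = -16 + 4*C)
E(43)/((405 - 3277) + 2547) = (-16 + 4*43)/((405 - 3277) + 2547) = (-16 + 172)/(-2872 + 2547) = 156/(-325) = 156*(-1/325) = -12/25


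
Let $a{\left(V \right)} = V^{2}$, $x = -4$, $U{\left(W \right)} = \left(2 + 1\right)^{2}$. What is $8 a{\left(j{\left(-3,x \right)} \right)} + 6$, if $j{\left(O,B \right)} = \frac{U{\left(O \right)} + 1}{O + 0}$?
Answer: $\frac{854}{9} \approx 94.889$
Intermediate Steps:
$U{\left(W \right)} = 9$ ($U{\left(W \right)} = 3^{2} = 9$)
$j{\left(O,B \right)} = \frac{10}{O}$ ($j{\left(O,B \right)} = \frac{9 + 1}{O + 0} = \frac{10}{O}$)
$8 a{\left(j{\left(-3,x \right)} \right)} + 6 = 8 \left(\frac{10}{-3}\right)^{2} + 6 = 8 \left(10 \left(- \frac{1}{3}\right)\right)^{2} + 6 = 8 \left(- \frac{10}{3}\right)^{2} + 6 = 8 \cdot \frac{100}{9} + 6 = \frac{800}{9} + 6 = \frac{854}{9}$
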